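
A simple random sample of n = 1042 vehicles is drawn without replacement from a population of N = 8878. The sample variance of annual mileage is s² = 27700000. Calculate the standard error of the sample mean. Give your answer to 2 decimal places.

153.18

Under SRS without replacement, Var(ȳ) = (1 − f)·s²/n with f = n/N = 1042/8878 = 0.11736878.
Var(ȳ) = (1 − 0.11736878)·27700000/1042 = 0.88263122·26583.493 = 23463.421.
SE(ȳ) = √(23463.421) = 153.18.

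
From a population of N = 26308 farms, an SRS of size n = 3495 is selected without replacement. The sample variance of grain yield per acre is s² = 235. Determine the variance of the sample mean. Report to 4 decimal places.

0.0583

Under SRS without replacement, Var(ȳ) = (1 − f)·s²/n with f = n/N = 3495/26308 = 0.13284932.
Var(ȳ) = (1 − 0.13284932)·235/3495 = 0.86715068·0.067238913 = 0.058306269.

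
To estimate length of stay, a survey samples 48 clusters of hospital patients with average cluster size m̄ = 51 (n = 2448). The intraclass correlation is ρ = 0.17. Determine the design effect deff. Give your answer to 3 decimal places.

9.500

deff = 1 + (51 − 1)·0.17 = 1 + 8.5 = 9.5.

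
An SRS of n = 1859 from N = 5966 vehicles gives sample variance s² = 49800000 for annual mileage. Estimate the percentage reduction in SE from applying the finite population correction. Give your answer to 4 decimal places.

f = n/N = 1859/5966 = 0.31159906.
SE_no-fpc = √(s²/n) = 163.67222; SE_fpc = √((1−f)s²/n) = 135.79873.
Ratio = √(1−f) = 0.82969931. Reduction = 100·(1 − 0.82969931) = 17.0301%.

17.0301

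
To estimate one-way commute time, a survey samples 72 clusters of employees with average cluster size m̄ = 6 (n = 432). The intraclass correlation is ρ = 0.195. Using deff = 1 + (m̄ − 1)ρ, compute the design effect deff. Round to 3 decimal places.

1.975

deff = 1 + (6 − 1)·0.195 = 1 + 0.975 = 1.975.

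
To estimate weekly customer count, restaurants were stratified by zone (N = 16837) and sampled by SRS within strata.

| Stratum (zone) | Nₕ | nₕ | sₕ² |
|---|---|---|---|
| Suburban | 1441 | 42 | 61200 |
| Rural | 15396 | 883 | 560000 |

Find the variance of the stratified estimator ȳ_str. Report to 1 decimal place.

510.2

Var(ȳ_str) = Σₕ Wₕ²(1 − fₕ)sₕ²/nₕ with Wₕ = Nₕ/N, N = 16837.
Suburban: Wₕ = 0.08558532; term = 0.08558532²·(1 − 0.02914643)·61200/42 = 10.362258.
Rural: Wₕ = 0.91441468; term = 0.91441468²·(1 − 0.05735256)·560000/883 = 499.87682.
Sum = 510.23908.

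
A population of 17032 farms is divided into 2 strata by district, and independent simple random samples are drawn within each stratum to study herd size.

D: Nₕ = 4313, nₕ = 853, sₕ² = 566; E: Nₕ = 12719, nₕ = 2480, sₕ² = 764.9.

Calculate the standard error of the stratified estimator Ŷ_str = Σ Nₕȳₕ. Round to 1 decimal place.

7075.9

Var(Ŷ_str) = Σₕ Nₕ²(1 − fₕ)sₕ²/nₕ.
D: 4313²·(1 − 853/4313)·566/853 = 9.9020008 × 10^6.
E: 12719²·(1 − 2480/12719)·764.9/2480 = 4.0166454 × 10^7.
Sum = 5.0068455 × 10^7.
SE = √(5.0068455 × 10^7) = 7075.9.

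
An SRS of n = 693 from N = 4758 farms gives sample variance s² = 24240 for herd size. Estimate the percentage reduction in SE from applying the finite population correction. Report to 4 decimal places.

f = n/N = 693/4758 = 0.14564943.
SE_no-fpc = √(s²/n) = 5.9142502; SE_fpc = √((1−f)s²/n) = 5.4666057.
Ratio = √(1−f) = 0.92431086. Reduction = 100·(1 − 0.92431086) = 7.5689%.

7.5689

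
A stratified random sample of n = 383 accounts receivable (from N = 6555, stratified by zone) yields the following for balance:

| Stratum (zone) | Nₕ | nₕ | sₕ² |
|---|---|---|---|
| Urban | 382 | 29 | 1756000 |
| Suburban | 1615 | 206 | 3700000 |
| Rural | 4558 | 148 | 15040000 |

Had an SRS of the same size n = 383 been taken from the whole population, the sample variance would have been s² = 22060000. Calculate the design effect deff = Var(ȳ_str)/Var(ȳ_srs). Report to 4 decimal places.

0.8976

Var(ȳ_str) = Σ Wₕ²(1−fₕ)sₕ²/nₕ with Wₕ = Nₕ/6555:
  Urban: (382/6555)²·(1−29/382)·1756000/29 = 190.0287
  Suburban: (1615/6555)²·(1−206/1615)·3700000/206 = 951.20173
  Rural: (4558/6555)²·(1−148/4558)·15040000/148 = 47539.394
  → Var(ȳ_str) = 48680.624.
Var(ȳ_srs) = (1 − 383/6555)·22060000/383 = 54232.541.
deff = 48680.624 / 54232.541 = 0.8976.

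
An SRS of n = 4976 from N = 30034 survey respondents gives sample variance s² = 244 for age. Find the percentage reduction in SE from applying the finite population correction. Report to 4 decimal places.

8.6588

f = n/N = 4976/30034 = 0.16567890.
SE_no-fpc = √(s²/n) = 0.22143931; SE_fpc = √((1−f)s²/n) = 0.20226528.
Ratio = √(1−f) = 0.91341179. Reduction = 100·(1 − 0.91341179) = 8.6588%.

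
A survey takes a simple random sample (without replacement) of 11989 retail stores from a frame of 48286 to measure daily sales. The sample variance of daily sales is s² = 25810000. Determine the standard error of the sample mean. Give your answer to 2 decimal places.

Under SRS without replacement, Var(ȳ) = (1 − f)·s²/n with f = n/N = 11989/48286 = 0.24829143.
Var(ȳ) = (1 − 0.24829143)·25810000/11989 = 0.75170857·2152.8067 = 1618.2833.
SE(ȳ) = √(1618.2833) = 40.23.

40.23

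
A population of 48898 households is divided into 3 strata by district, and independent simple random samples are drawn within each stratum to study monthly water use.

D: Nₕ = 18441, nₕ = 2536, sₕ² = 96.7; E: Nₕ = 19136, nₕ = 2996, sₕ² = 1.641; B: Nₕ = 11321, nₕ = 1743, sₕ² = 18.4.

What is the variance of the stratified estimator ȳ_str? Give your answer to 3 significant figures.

0.00523

Var(ȳ_str) = Σₕ Wₕ²(1 − fₕ)sₕ²/nₕ with Wₕ = Nₕ/N, N = 48898.
D: Wₕ = 0.37713199; term = 0.37713199²·(1 − 0.13751966)·96.7/2536 = 0.0046774933.
E: Wₕ = 0.39134525; term = 0.39134525²·(1 − 0.15656355)·1.641/2996 = 7.075209 × 10^-5.
B: Wₕ = 0.23152276; term = 0.23152276²·(1 − 0.15396166)·18.4/1743 = 4.7873796 × 10^-4.
Sum = 0.0052269834.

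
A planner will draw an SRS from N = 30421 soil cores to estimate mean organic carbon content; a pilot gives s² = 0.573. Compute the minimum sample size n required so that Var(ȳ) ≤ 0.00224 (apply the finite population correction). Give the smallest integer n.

254

Without fpc, n₀ = s²/D = 0.573/0.00224 = 255.8036.
With fpc, (1 − n/N)·s²/n ≤ D requires n ≥ n₀/(1 + n₀/N) = 255.8036/(1 + 255.8036/30421) = 253.6705.
Rounding up, n = 254.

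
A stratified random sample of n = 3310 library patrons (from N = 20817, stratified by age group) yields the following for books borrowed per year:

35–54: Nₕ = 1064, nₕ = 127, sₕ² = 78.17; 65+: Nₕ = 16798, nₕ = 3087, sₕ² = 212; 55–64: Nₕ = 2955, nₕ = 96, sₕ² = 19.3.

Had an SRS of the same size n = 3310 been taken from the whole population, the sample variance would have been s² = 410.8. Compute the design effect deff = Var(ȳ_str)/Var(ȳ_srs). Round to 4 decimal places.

0.4008

Var(ȳ_str) = Σ Wₕ²(1−fₕ)sₕ²/nₕ with Wₕ = Nₕ/20817:
  35–54: (1064/20817)²·(1−127/1064)·78.17/127 = 0.0014160589
  65+: (16798/20817)²·(1−3087/16798)·212/3087 = 0.03649973
  55–64: (2955/20817)²·(1−96/2955)·19.3/96 = 0.0039194166
  → Var(ȳ_str) = 0.041835206.
Var(ȳ_srs) = (1 − 3310/20817)·410.8/3310 = 0.10437489.
deff = 0.041835206 / 0.10437489 = 0.4008.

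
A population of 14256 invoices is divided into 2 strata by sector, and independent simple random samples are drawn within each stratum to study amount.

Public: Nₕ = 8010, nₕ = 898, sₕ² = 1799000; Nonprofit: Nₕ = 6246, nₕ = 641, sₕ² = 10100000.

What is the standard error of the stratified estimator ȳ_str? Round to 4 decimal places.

Var(ȳ_str) = Σₕ Wₕ²(1 − fₕ)sₕ²/nₕ with Wₕ = Nₕ/N, N = 14256.
Public: Wₕ = 0.56186869; term = 0.56186869²·(1 − 0.11210986)·1799000/898 = 561.5439.
Nonprofit: Wₕ = 0.43813131; term = 0.43813131²·(1 − 0.10262568)·10100000/641 = 2714.2233.
Sum = 3275.7672.
SE = √(3275.7672) = 57.2343.

57.2343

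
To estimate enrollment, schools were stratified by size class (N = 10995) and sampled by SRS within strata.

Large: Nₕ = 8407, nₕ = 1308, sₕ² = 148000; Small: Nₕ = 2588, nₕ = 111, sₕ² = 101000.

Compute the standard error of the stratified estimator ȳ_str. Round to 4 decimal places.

10.2034

Var(ȳ_str) = Σₕ Wₕ²(1 − fₕ)sₕ²/nₕ with Wₕ = Nₕ/N, N = 10995.
Large: Wₕ = 0.76462028; term = 0.76462028²·(1 − 0.15558463)·148000/1308 = 55.860102.
Small: Wₕ = 0.23537972; term = 0.23537972²·(1 − 0.04289026)·101000/111 = 48.250099.
Sum = 104.1102.
SE = √(104.1102) = 10.2034.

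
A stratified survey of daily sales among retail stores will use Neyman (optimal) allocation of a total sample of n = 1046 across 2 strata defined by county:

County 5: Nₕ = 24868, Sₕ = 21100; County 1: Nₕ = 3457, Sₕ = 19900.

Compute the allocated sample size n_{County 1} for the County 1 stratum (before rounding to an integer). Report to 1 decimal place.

121.2

Neyman allocation: nₕ = n·NₕSₕ / Σⱼ NⱼSⱼ.
Σ NⱼSⱼ = 24868·21100 + 3457·19900 = 5.935091 × 10^8.
n_{County 1} = 1046·3457·19900 / (5.935091 × 10^8) = 121.2.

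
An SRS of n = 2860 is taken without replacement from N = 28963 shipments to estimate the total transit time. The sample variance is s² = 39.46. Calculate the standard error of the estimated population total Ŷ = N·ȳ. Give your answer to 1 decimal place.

Var(Ŷ) = N²·Var(ȳ) = N²·(1 − n/N)·s²/n.
f = 2860/28963 = 0.09874668; Var(ȳ) = 0.90125332·39.46/2860 = 0.012434775.
Var(Ŷ) = 28963² · 0.012434775 = 1.0430978 × 10^7.
SE(Ŷ) = √(1.0430978 × 10^7) = 3229.7.

3229.7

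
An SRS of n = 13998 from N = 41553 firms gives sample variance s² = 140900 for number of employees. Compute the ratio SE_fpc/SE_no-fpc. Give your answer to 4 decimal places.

0.8143

f = n/N = 13998/41553 = 0.33687098.
SE_no-fpc = √(s²/n) = 3.1726525; SE_fpc = √((1−f)s²/n) = 2.5835776.
Ratio = √(1−f) = 0.81432734.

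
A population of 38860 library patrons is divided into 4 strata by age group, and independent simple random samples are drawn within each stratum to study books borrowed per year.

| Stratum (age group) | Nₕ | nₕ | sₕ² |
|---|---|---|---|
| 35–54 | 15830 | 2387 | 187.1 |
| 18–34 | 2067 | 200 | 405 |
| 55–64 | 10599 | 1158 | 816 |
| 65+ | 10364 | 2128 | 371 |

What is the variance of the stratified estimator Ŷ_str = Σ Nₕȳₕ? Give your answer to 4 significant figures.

1.099 × 10^8

Var(Ŷ_str) = Σₕ Nₕ²(1 − fₕ)sₕ²/nₕ.
35–54: 15830²·(1 − 2387/15830)·187.1/2387 = 1.6680094 × 10^7.
18–34: 2067²·(1 − 200/2067)·405/200 = 7.8146552 × 10^6.
55–64: 10599²·(1 − 1158/10599)·816/1158 = 7.0512236 × 10^7.
65+: 10364²·(1 − 2128/10364)·371/2128 = 1.4881477 × 10^7.
Sum = 1.0988846 × 10^8.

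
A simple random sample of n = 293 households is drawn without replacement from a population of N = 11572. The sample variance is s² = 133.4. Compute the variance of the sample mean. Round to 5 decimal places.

0.44376

Under SRS without replacement, Var(ȳ) = (1 − f)·s²/n with f = n/N = 293/11572 = 0.02531974.
Var(ȳ) = (1 − 0.02531974)·133.4/293 = 0.97468026·0.4552901 = 0.44376228.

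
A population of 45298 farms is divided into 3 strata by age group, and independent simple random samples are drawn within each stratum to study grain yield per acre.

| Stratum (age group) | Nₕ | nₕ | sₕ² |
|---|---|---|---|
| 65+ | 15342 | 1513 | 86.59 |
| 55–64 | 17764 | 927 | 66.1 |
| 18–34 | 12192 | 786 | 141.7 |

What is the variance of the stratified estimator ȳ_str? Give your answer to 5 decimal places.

0.02853

Var(ȳ_str) = Σₕ Wₕ²(1 − fₕ)sₕ²/nₕ with Wₕ = Nₕ/N, N = 45298.
65+: Wₕ = 0.33869045; term = 0.33869045²·(1 − 0.09861817)·86.59/1513 = 0.0059175715.
55–64: Wₕ = 0.39215859; term = 0.39215859²·(1 − 0.05218419)·66.1/927 = 0.010393675.
18–34: Wₕ = 0.26915096; term = 0.26915096²·(1 − 0.06446850)·141.7/786 = 0.012217928.
Sum = 0.028529175.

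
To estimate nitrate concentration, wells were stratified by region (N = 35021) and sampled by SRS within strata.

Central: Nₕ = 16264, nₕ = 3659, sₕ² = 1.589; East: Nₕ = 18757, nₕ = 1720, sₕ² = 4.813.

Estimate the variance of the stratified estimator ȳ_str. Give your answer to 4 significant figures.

8.017 × 10^-4

Var(ȳ_str) = Σₕ Wₕ²(1 − fₕ)sₕ²/nₕ with Wₕ = Nₕ/N, N = 35021.
Central: Wₕ = 0.46440707; term = 0.46440707²·(1 − 0.22497541)·1.589/3659 = 7.2589636 × 10^-5.
East: Wₕ = 0.53559293; term = 0.53559293²·(1 − 0.09169910)·4.813/1720 = 7.2909955 × 10^-4.
Sum = 8.0168919 × 10^-4.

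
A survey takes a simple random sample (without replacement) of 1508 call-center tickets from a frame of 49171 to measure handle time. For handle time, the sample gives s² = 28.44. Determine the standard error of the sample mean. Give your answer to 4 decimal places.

Under SRS without replacement, Var(ȳ) = (1 − f)·s²/n with f = n/N = 1508/49171 = 0.03066848.
Var(ȳ) = (1 − 0.03066848)·28.44/1508 = 0.96933152·0.018859416 = 0.018281027.
SE(ȳ) = √(0.018281027) = 0.1352.

0.1352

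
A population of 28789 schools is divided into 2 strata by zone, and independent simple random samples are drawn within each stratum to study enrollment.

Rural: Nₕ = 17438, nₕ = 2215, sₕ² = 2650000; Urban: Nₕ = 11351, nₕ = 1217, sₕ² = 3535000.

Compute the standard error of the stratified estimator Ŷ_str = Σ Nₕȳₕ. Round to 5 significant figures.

Var(Ŷ_str) = Σₕ Nₕ²(1 − fₕ)sₕ²/nₕ.
Rural: 17438²·(1 − 2215/17438)·2650000/2215 = 3.1759164 × 10^11.
Urban: 11351²·(1 − 1217/11351)·3535000/1217 = 3.3412876 × 10^11.
Sum = 6.517204 × 10^11.
SE = √(6.517204 × 10^11) = 807290.

807290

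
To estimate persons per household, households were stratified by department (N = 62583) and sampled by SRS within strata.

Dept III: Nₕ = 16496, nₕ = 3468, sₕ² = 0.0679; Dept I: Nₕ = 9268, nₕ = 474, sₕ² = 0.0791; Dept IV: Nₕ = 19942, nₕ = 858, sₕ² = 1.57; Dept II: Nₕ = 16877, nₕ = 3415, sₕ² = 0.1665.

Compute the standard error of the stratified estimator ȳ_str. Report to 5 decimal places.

Var(ȳ_str) = Σₕ Wₕ²(1 − fₕ)sₕ²/nₕ with Wₕ = Nₕ/N, N = 62583.
Dept III: Wₕ = 0.26358596; term = 0.26358596²·(1 − 0.21023278)·0.0679/3468 = 1.0743216 × 10^-6.
Dept I: Wₕ = 0.14809133; term = 0.14809133²·(1 − 0.05114372)·0.0791/474 = 3.4726249 × 10^-6.
Dept IV: Wₕ = 0.31864883; term = 0.31864883²·(1 − 0.04302477)·1.57/858 = 1.7780245 × 10^-4.
Dept II: Wₕ = 0.26967387; term = 0.26967387²·(1 − 0.20234639)·0.1665/3415 = 2.8282358 × 10^-6.
Sum = 1.8517763 × 10^-4.
SE = √(1.8517763 × 10^-4) = 0.01361.

0.01361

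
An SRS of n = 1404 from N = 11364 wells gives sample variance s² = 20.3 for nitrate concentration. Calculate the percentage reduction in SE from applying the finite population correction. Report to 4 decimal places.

6.3810

f = n/N = 1404/11364 = 0.12354805.
SE_no-fpc = √(s²/n) = 0.12024429; SE_fpc = √((1−f)s²/n) = 0.11257152.
Ratio = √(1−f) = 0.93619013. Reduction = 100·(1 − 0.93619013) = 6.3810%.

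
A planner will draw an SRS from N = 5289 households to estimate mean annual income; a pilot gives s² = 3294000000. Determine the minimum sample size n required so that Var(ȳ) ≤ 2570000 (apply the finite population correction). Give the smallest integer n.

1032

Without fpc, n₀ = s²/D = 3294000000/2570000 = 1281.7121.
With fpc, (1 − n/N)·s²/n ≤ D requires n ≥ n₀/(1 + n₀/N) = 1281.7121/(1 + 1281.7121/5289) = 1031.6957.
Rounding up, n = 1032.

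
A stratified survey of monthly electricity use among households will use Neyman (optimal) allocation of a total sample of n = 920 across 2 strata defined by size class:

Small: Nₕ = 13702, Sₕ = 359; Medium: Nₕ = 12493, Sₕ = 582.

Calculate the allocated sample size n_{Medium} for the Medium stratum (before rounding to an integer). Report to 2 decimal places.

548.75

Neyman allocation: nₕ = n·NₕSₕ / Σⱼ NⱼSⱼ.
Σ NⱼSⱼ = 13702·359 + 12493·582 = 1.2189944 × 10^7.
n_{Medium} = 920·12493·582 / (1.2189944 × 10^7) = 548.75.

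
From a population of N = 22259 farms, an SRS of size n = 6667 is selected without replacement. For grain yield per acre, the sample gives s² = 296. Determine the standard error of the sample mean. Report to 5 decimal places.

Under SRS without replacement, Var(ȳ) = (1 − f)·s²/n with f = n/N = 6667/22259 = 0.29951930.
Var(ȳ) = (1 − 0.29951930)·296/6667 = 0.70048070·0.04439778 = 0.031099788.
SE(ȳ) = √(0.031099788) = 0.17635.

0.17635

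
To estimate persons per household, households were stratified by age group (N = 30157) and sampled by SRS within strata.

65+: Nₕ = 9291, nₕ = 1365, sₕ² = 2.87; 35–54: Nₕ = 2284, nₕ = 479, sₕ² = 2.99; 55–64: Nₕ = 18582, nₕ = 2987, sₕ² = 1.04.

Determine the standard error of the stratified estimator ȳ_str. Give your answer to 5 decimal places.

Var(ȳ_str) = Σₕ Wₕ²(1 − fₕ)sₕ²/nₕ with Wₕ = Nₕ/N, N = 30157.
65+: Wₕ = 0.30808767; term = 0.30808767²·(1 − 0.14691637)·2.87/1365 = 1.7025093 × 10^-4.
35–54: Wₕ = 0.07573698; term = 0.07573698²·(1 − 0.20971979)·2.99/479 = 2.8296499 × 10^-5.
55–64: Wₕ = 0.61617535; term = 0.61617535²·(1 − 0.16074696)·1.04/2987 = 1.1094294 × 10^-4.
Sum = 3.0949037 × 10^-4.
SE = √(3.0949037 × 10^-4) = 0.01759.

0.01759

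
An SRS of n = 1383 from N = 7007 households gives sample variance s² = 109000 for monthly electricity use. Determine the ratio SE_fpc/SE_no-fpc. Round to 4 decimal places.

f = n/N = 1383/7007 = 0.19737405.
SE_no-fpc = √(s²/n) = 8.8777346; SE_fpc = √((1−f)s²/n) = 7.9535086.
Ratio = √(1−f) = 0.89589394.

0.8959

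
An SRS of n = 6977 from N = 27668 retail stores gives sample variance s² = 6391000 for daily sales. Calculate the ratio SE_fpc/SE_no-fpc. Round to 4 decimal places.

0.8648

f = n/N = 6977/27668 = 0.25216857.
SE_no-fpc = √(s²/n) = 30.265653; SE_fpc = √((1−f)s²/n) = 26.172904.
Ratio = √(1−f) = 0.86477247.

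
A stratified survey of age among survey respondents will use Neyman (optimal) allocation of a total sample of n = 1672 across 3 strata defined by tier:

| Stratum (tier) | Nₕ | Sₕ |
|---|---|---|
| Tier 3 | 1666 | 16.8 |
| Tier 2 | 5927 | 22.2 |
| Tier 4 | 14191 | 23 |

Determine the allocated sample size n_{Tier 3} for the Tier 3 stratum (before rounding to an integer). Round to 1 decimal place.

96.3

Neyman allocation: nₕ = n·NₕSₕ / Σⱼ NⱼSⱼ.
Σ NⱼSⱼ = 1666·16.8 + 5927·22.2 + 14191·23 = 485961.2.
n_{Tier 3} = 1672·1666·16.8 / 485961.2 = 96.3.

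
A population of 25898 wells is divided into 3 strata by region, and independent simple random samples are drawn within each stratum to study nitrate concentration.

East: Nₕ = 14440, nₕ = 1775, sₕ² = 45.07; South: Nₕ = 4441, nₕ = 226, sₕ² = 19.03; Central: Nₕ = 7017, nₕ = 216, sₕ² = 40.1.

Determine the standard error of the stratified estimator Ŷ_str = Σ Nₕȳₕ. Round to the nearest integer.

3883

Var(Ŷ_str) = Σₕ Nₕ²(1 − fₕ)sₕ²/nₕ.
East: 14440²·(1 − 1775/14440)·45.07/1775 = 4.6436726 × 10^6.
South: 4441²·(1 − 226/4441)·19.03/226 = 1.5761905 × 10^6.
Central: 7017²·(1 − 216/7017)·40.1/216 = 8.8596155 × 10^6.
Sum = 1.5079479 × 10^7.
SE = √(1.5079479 × 10^7) = 3883.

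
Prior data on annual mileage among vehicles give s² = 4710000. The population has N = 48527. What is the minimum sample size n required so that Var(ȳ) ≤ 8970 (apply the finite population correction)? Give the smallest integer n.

Without fpc, n₀ = s²/D = 4710000/8970 = 525.0836.
With fpc, (1 − n/N)·s²/n ≤ D requires n ≥ n₀/(1 + n₀/N) = 525.0836/(1 + 525.0836/48527) = 519.4628.
Rounding up, n = 520.

520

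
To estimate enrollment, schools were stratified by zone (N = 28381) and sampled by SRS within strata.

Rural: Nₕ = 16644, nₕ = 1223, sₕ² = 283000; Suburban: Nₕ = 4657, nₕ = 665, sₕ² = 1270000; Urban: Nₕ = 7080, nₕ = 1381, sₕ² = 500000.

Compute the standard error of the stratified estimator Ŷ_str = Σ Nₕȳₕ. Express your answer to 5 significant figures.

330920

Var(Ŷ_str) = Σₕ Nₕ²(1 − fₕ)sₕ²/nₕ.
Rural: 16644²·(1 − 1223/16644)·283000/1223 = 5.9392311 × 10^10.
Suburban: 4657²·(1 − 665/4657)·1270000/665 = 3.5504128 × 10^10.
Urban: 7080²·(1 − 1381/7080)·500000/1381 = 1.4608588 × 10^10.
Sum = 1.0950503 × 10^11.
SE = √(1.0950503 × 10^11) = 330920.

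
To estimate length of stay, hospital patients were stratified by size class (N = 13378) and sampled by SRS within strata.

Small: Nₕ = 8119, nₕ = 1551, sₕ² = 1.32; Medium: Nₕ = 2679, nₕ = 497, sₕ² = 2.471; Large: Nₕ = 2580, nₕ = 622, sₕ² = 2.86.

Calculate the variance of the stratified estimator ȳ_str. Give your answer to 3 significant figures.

5.46 × 10^-4

Var(ȳ_str) = Σₕ Wₕ²(1 − fₕ)sₕ²/nₕ with Wₕ = Nₕ/N, N = 13378.
Small: Wₕ = 0.60689191; term = 0.60689191²·(1 − 0.19103338)·1.32/1551 = 2.5358026 × 10^-4.
Medium: Wₕ = 0.20025415; term = 0.20025415²·(1 − 0.18551698)·2.471/497 = 1.623908 × 10^-4.
Large: Wₕ = 0.19285394; term = 0.19285394²·(1 − 0.24108527)·2.86/622 = 1.2978535 × 10^-4.
Sum = 5.4575641 × 10^-4.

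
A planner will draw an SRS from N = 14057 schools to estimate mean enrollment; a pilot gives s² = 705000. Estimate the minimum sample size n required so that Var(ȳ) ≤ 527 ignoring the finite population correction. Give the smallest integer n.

Without fpc, n₀ = s²/D = 705000/527 = 1337.7609.
Rounding up, n = 1338.

1338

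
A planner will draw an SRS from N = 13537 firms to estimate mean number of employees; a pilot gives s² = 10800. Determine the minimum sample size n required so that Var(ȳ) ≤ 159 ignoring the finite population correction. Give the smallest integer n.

Without fpc, n₀ = s²/D = 10800/159 = 67.9245.
Rounding up, n = 68.

68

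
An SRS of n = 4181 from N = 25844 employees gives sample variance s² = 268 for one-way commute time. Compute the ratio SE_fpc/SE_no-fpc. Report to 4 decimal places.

f = n/N = 4181/25844 = 0.16177836.
SE_no-fpc = √(s²/n) = 0.25317879; SE_fpc = √((1−f)s²/n) = 0.23179643.
Ratio = √(1−f) = 0.91554445.

0.9155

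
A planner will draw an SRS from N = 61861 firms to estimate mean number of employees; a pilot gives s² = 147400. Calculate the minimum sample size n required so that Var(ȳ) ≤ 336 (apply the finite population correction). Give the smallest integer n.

Without fpc, n₀ = s²/D = 147400/336 = 438.6905.
With fpc, (1 − n/N)·s²/n ≤ D requires n ≥ n₀/(1 + n₀/N) = 438.6905/(1 + 438.6905/61861) = 435.6014.
Rounding up, n = 436.

436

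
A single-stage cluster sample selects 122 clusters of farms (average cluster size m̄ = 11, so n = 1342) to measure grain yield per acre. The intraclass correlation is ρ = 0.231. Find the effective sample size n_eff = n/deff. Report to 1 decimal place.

405.4

deff = 1 + (11 − 1)·0.231 = 1 + 2.31 = 3.31.
n_eff = 1342 / 3.31 = 405.4.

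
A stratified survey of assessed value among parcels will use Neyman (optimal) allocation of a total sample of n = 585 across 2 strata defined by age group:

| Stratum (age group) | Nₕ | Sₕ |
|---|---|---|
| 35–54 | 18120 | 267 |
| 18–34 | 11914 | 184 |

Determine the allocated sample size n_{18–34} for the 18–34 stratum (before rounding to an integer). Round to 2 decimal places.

182.42

Neyman allocation: nₕ = n·NₕSₕ / Σⱼ NⱼSⱼ.
Σ NⱼSⱼ = 18120·267 + 11914·184 = 7.030216 × 10^6.
n_{18–34} = 585·11914·184 / (7.030216 × 10^6) = 182.42.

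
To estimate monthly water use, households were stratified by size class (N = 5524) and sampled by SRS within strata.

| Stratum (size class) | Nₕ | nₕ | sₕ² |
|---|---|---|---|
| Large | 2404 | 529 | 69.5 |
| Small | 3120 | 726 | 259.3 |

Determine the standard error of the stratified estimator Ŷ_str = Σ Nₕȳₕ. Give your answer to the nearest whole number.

1806

Var(Ŷ_str) = Σₕ Nₕ²(1 − fₕ)sₕ²/nₕ.
Large: 2404²·(1 − 529/2404)·69.5/529 = 592195.18.
Small: 3120²·(1 − 726/3120)·259.3/726 = 2.667747 × 10^6.
Sum = 3.2599422 × 10^6.
SE = √(3.2599422 × 10^6) = 1806.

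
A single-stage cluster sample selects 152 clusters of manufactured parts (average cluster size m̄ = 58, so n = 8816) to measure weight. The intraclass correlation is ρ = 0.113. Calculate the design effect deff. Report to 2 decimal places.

deff = 1 + (58 − 1)·0.113 = 1 + 6.441 = 7.441.

7.44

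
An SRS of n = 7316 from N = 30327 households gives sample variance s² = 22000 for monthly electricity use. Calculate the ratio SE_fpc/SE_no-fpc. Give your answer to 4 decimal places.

0.8711

f = n/N = 7316/30327 = 0.24123718.
SE_no-fpc = √(s²/n) = 1.7341014; SE_fpc = √((1−f)s²/n) = 1.5105236.
Ratio = √(1−f) = 0.87106993.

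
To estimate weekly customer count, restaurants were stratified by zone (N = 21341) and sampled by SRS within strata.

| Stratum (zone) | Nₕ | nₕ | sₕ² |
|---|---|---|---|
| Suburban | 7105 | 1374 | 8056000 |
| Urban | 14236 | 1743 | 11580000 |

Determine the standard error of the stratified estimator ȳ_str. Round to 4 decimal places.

Var(ȳ_str) = Σₕ Wₕ²(1 − fₕ)sₕ²/nₕ with Wₕ = Nₕ/N, N = 21341.
Suburban: Wₕ = 0.33292723; term = 0.33292723²·(1 − 0.19338494)·8056000/1374 = 524.20081.
Urban: Wₕ = 0.66707277; term = 0.66707277²·(1 − 0.12243608)·11580000/1743 = 2594.3966.
Sum = 3118.5974.
SE = √(3118.5974) = 55.8444.

55.8444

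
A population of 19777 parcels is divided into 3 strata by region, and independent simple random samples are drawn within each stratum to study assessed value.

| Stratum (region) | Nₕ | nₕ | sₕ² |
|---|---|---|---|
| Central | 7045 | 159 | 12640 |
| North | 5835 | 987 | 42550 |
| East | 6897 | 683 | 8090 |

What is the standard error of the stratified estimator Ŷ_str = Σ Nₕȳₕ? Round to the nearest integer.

74724

Var(Ŷ_str) = Σₕ Nₕ²(1 − fₕ)sₕ²/nₕ.
Central: 7045²·(1 − 159/7045)·12640/159 = 3.8565411 × 10^9.
North: 5835²·(1 − 987/5835)·42550/987 = 1.2195115 × 10^9.
East: 6897²·(1 − 683/6897)·8090/683 = 5.0764404 × 10^8.
Sum = 5.5836966 × 10^9.
SE = √(5.5836966 × 10^9) = 74724.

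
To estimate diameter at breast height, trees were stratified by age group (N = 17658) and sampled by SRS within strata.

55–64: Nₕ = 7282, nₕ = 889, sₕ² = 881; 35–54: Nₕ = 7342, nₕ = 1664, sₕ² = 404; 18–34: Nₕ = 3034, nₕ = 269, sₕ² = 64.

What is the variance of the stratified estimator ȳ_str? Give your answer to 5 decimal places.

0.18682

Var(ȳ_str) = Σₕ Wₕ²(1 − fₕ)sₕ²/nₕ with Wₕ = Nₕ/N, N = 17658.
55–64: Wₕ = 0.41239098; term = 0.41239098²·(1 − 0.12208185)·881/889 = 0.14796074.
35–54: Wₕ = 0.41578888; term = 0.41578888²·(1 − 0.22664124)·404/1664 = 0.032460469.
18–34: Wₕ = 0.17182014; term = 0.17182014²·(1 − 0.08866183)·64/269 = 0.0064011113.
Sum = 0.18682232.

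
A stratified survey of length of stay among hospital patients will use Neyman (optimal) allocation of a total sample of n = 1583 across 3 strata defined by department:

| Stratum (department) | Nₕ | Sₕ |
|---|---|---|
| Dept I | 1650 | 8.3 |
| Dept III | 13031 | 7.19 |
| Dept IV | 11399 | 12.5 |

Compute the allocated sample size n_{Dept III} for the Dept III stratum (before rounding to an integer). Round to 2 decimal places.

593.56

Neyman allocation: nₕ = n·NₕSₕ / Σⱼ NⱼSⱼ.
Σ NⱼSⱼ = 1650·8.3 + 13031·7.19 + 11399·12.5 = 249875.39.
n_{Dept III} = 1583·13031·7.19 / 249875.39 = 593.56.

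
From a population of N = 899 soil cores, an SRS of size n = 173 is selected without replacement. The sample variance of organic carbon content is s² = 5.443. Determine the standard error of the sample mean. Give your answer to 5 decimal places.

0.15940

Under SRS without replacement, Var(ȳ) = (1 − f)·s²/n with f = n/N = 173/899 = 0.19243604.
Var(ȳ) = (1 − 0.19243604)·5.443/173 = 0.80756396·0.031462428 = 0.025407923.
SE(ȳ) = √(0.025407923) = 0.15940.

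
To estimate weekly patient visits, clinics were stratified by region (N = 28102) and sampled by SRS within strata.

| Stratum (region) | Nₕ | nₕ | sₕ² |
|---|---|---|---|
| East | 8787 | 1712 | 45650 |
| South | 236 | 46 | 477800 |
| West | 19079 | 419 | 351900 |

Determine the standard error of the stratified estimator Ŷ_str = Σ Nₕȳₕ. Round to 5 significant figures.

Var(Ŷ_str) = Σₕ Nₕ²(1 − fₕ)sₕ²/nₕ.
East: 8787²·(1 − 1712/8787)·45650/1712 = 1.657693 × 10^9.
South: 236²·(1 − 46/236)·477800/46 = 4.6575113 × 10^8.
West: 19079²·(1 − 419/19079)·351900/419 = 2.990009 × 10^11.
Sum = 3.0112434 × 10^11.
SE = √(3.0112434 × 10^11) = 548750.

548750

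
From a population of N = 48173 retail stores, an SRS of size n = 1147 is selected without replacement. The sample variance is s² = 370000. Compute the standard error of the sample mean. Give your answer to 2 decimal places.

Under SRS without replacement, Var(ȳ) = (1 − f)·s²/n with f = n/N = 1147/48173 = 0.02381002.
Var(ȳ) = (1 − 0.02381002)·370000/1147 = 0.97618998·322.58065 = 314.89999.
SE(ȳ) = √(314.89999) = 17.75.

17.75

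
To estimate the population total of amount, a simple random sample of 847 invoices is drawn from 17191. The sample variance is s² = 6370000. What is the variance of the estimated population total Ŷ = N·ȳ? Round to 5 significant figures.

2.1131 × 10^12

Var(Ŷ) = N²·Var(ȳ) = N²·(1 − n/N)·s²/n.
f = 847/17191 = 0.04926997; Var(ȳ) = 0.95073003·6370000/847 = 7150.1184.
Var(Ŷ) = 17191² · 7150.1184 = 2.1130779 × 10^12.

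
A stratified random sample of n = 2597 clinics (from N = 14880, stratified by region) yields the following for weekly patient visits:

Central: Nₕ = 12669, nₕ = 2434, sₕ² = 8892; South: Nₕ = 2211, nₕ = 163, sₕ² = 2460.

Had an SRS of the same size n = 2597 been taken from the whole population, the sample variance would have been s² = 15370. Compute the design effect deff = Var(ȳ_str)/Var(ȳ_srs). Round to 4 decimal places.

0.5011

Var(ȳ_str) = Σ Wₕ²(1−fₕ)sₕ²/nₕ with Wₕ = Nₕ/14880:
  Central: (12669/14880)²·(1−2434/12669)·8892/2434 = 2.1394552
  South: (2211/14880)²·(1−163/2211)·2460/163 = 0.30864577
  → Var(ȳ_str) = 2.448101.
Var(ȳ_srs) = (1 − 2597/14880)·15370/2597 = 4.8854372.
deff = 2.448101 / 4.8854372 = 0.5011.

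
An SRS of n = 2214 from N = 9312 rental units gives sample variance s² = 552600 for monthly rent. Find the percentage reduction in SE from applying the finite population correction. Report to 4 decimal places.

12.6935

f = n/N = 2214/9312 = 0.23775773.
SE_no-fpc = √(s²/n) = 15.798528; SE_fpc = √((1−f)s²/n) = 13.79314.
Ratio = √(1−f) = 0.87306487. Reduction = 100·(1 − 0.87306487) = 12.6935%.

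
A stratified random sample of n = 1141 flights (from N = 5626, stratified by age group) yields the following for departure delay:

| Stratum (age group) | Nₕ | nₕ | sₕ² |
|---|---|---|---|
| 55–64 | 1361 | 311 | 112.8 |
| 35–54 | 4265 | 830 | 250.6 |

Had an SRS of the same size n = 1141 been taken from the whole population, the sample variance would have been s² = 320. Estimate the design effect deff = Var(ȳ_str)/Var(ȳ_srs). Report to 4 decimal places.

0.6983

Var(ȳ_str) = Σ Wₕ²(1−fₕ)sₕ²/nₕ with Wₕ = Nₕ/5626:
  55–64: (1361/5626)²·(1−311/1361)·112.8/311 = 0.01637558
  35–54: (4265/5626)²·(1−830/4265)·250.6/830 = 0.13974919
  → Var(ȳ_str) = 0.15612477.
Var(ȳ_srs) = (1 − 1141/5626)·320/1141 = 0.22357696.
deff = 0.15612477 / 0.22357696 = 0.6983.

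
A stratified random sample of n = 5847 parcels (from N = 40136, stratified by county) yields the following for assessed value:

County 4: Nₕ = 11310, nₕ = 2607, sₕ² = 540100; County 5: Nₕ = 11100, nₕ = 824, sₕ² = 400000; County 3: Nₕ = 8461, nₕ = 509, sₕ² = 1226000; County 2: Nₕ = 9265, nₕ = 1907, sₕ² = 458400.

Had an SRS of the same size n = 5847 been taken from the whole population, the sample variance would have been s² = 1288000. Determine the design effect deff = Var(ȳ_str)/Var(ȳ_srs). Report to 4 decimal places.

0.8385

Var(ȳ_str) = Σ Wₕ²(1−fₕ)sₕ²/nₕ with Wₕ = Nₕ/40136:
  County 4: (11310/40136)²·(1−2607/11310)·540100/2607 = 12.658917
  County 5: (11100/40136)²·(1−824/11100)·400000/824 = 34.372544
  County 3: (8461/40136)²·(1−509/8461)·1226000/509 = 100.60106
  County 2: (9265/40136)²·(1−1907/9265)·458400/1907 = 10.172576
  → Var(ȳ_str) = 157.8051.
Var(ȳ_srs) = (1 − 5847/40136)·1288000/5847 = 188.19302.
deff = 157.8051 / 188.19302 = 0.8385.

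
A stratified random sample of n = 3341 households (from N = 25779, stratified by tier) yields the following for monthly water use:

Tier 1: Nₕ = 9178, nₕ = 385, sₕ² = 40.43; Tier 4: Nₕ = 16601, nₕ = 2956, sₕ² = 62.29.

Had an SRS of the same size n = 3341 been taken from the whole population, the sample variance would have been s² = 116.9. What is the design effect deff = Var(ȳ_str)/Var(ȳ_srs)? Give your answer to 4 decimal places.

Var(ȳ_str) = Σ Wₕ²(1−fₕ)sₕ²/nₕ with Wₕ = Nₕ/25779:
  Tier 1: (9178/25779)²·(1−385/9178)·40.43/385 = 0.01275252
  Tier 4: (16601/25779)²·(1−2956/16601)·62.29/2956 = 0.0071827303
  → Var(ȳ_str) = 0.01993525.
Var(ȳ_srs) = (1 − 3341/25779)·116.9/3341 = 0.030454825.
deff = 0.01993525 / 0.030454825 = 0.6546.

0.6546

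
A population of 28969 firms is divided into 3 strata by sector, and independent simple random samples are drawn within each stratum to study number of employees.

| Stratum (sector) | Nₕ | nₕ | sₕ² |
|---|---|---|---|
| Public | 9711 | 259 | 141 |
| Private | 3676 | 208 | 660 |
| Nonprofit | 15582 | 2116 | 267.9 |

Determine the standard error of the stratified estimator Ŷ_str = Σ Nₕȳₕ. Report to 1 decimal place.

10816.0

Var(Ŷ_str) = Σₕ Nₕ²(1 − fₕ)sₕ²/nₕ.
Public: 9711²·(1 − 259/9711)·141/259 = 4.9969731 × 10^7.
Private: 3676²·(1 − 208/3676)·660/208 = 4.0451552 × 10^7.
Nonprofit: 15582²·(1 − 2116/15582)·267.9/2116 = 2.6565553 × 10^7.
Sum = 1.1698684 × 10^8.
SE = √(1.1698684 × 10^8) = 10816.0.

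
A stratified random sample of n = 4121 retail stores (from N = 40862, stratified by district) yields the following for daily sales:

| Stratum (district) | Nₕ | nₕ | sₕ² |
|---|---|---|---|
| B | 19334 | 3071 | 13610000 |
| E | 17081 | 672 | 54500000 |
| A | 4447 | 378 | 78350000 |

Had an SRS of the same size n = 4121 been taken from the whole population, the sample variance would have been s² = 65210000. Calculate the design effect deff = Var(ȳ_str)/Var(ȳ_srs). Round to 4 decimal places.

Var(ȳ_str) = Σ Wₕ²(1−fₕ)sₕ²/nₕ with Wₕ = Nₕ/40862:
  B: (19334/40862)²·(1−3071/19334)·13610000/3071 = 834.56746
  E: (17081/40862)²·(1−672/17081)·54500000/672 = 13613.926
  A: (4447/40862)²·(1−378/4447)·78350000/378 = 2246.2743
  → Var(ȳ_str) = 16694.768.
Var(ȳ_srs) = (1 − 4121/40862)·65210000/4121 = 14227.97.
deff = 16694.768 / 14227.97 = 1.1734.

1.1734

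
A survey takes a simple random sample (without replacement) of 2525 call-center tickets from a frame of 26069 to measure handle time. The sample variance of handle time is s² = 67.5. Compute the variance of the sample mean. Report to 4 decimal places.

Under SRS without replacement, Var(ȳ) = (1 − f)·s²/n with f = n/N = 2525/26069 = 0.09685834.
Var(ȳ) = (1 − 0.09685834)·67.5/2525 = 0.90314166·0.026732673 = 0.024143391.

0.0241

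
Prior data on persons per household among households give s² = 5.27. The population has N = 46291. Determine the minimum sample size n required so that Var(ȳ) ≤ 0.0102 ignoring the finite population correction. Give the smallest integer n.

Without fpc, n₀ = s²/D = 5.27/0.0102 = 516.6667.
Rounding up, n = 517.

517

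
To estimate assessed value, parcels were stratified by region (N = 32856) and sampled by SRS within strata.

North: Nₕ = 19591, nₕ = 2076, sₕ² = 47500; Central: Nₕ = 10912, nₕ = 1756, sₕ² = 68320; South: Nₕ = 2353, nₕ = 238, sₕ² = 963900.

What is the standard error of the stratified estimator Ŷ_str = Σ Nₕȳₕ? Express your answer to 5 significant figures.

178590

Var(Ŷ_str) = Σₕ Nₕ²(1 − fₕ)sₕ²/nₕ.
North: 19591²·(1 − 2076/19591)·47500/2076 = 7.8511452 × 10^9.
Central: 10912²·(1 − 1756/10912)·68320/1756 = 3.8871696 × 10^9.
South: 2353²·(1 − 238/2353)·963900/238 = 2.015521 × 10^10.
Sum = 3.1893525 × 10^10.
SE = √(3.1893525 × 10^10) = 178590.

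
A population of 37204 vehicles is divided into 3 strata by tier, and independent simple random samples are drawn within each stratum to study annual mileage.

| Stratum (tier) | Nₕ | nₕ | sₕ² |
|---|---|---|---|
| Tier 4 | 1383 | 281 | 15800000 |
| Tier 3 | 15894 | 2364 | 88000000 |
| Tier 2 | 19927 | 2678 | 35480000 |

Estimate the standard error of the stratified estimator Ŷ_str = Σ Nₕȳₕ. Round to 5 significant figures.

3.5559 × 10^6

Var(Ŷ_str) = Σₕ Nₕ²(1 − fₕ)sₕ²/nₕ.
Tier 4: 1383²·(1 − 281/1383)·15800000/281 = 8.5694814 × 10^10.
Tier 3: 15894²·(1 − 2364/15894)·88000000/2364 = 8.0050897 × 10^12.
Tier 2: 19927²·(1 − 2678/19927)·35480000/2678 = 4.5538517 × 10^12.
Sum = 1.2644636 × 10^13.
SE = √(1.2644636 × 10^13) = 3.5559 × 10^6.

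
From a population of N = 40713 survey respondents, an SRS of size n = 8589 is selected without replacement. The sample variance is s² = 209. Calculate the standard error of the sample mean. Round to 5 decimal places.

Under SRS without replacement, Var(ȳ) = (1 − f)·s²/n with f = n/N = 8589/40713 = 0.21096456.
Var(ȳ) = (1 − 0.21096456)·209/8589 = 0.78903544·0.02433345 = 0.019199954.
SE(ȳ) = √(0.019199954) = 0.13856.

0.13856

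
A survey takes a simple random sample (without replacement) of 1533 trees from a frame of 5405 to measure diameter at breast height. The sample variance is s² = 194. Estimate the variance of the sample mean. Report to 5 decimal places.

Under SRS without replacement, Var(ȳ) = (1 − f)·s²/n with f = n/N = 1533/5405 = 0.28362627.
Var(ȳ) = (1 − 0.28362627)·194/1533 = 0.71637373·0.12654925 = 0.090656558.

0.09066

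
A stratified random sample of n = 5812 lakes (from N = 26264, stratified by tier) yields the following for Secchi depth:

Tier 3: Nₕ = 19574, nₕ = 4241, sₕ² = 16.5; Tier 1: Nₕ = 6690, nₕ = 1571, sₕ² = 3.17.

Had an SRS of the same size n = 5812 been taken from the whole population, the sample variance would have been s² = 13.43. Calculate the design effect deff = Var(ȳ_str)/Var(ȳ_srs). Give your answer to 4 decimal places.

0.9964

Var(ȳ_str) = Σ Wₕ²(1−fₕ)sₕ²/nₕ with Wₕ = Nₕ/26264:
  Tier 3: (19574/26264)²·(1−4241/19574)·16.5/4241 = 0.0016927805
  Tier 1: (6690/26264)²·(1−1571/6690)·3.17/1571 = 1.0017805 × 10^-4
  → Var(ȳ_str) = 0.0017929586.
Var(ȳ_srs) = (1 − 5812/26264)·13.43/5812 = 0.0017993901.
deff = 0.0017929586 / 0.0017993901 = 0.9964.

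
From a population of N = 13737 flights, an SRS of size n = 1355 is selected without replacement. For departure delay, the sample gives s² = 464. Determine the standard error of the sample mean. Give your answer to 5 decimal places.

0.55557

Under SRS without replacement, Var(ȳ) = (1 − f)·s²/n with f = n/N = 1355/13737 = 0.09863871.
Var(ȳ) = (1 − 0.09863871)·464/1355 = 0.90136129·0.34243542 = 0.30865803.
SE(ȳ) = √(0.30865803) = 0.55557.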